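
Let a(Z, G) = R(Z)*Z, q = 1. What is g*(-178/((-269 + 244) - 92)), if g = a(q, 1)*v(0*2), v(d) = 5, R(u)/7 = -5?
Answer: -31150/117 ≈ -266.24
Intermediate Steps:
R(u) = -35 (R(u) = 7*(-5) = -35)
a(Z, G) = -35*Z
g = -175 (g = -35*1*5 = -35*5 = -175)
g*(-178/((-269 + 244) - 92)) = -(-31150)/((-269 + 244) - 92) = -(-31150)/(-25 - 92) = -(-31150)/(-117) = -(-31150)*(-1)/117 = -175*178/117 = -31150/117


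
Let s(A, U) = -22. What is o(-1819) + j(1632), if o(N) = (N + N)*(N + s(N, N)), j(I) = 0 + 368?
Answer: 6697926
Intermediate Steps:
j(I) = 368
o(N) = 2*N*(-22 + N) (o(N) = (N + N)*(N - 22) = (2*N)*(-22 + N) = 2*N*(-22 + N))
o(-1819) + j(1632) = 2*(-1819)*(-22 - 1819) + 368 = 2*(-1819)*(-1841) + 368 = 6697558 + 368 = 6697926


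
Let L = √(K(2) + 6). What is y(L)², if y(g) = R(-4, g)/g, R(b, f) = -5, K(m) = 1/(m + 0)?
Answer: 50/13 ≈ 3.8462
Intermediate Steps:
K(m) = 1/m
L = √26/2 (L = √(1/2 + 6) = √(½ + 6) = √(13/2) = √26/2 ≈ 2.5495)
y(g) = -5/g
y(L)² = (-5*√26/13)² = 50/13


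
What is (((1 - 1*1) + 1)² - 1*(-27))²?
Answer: 784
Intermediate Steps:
(((1 - 1*1) + 1)² - 1*(-27))² = (((1 - 1) + 1)² + 27)² = ((0 + 1)² + 27)² = (1² + 27)² = (1 + 27)² = 28² = 784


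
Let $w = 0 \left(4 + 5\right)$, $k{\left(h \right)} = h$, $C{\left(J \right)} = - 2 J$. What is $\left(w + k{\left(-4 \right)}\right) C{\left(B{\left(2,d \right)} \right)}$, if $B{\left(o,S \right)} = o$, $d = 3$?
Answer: $16$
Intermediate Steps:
$w = 0$ ($w = 0 \cdot 9 = 0$)
$\left(w + k{\left(-4 \right)}\right) C{\left(B{\left(2,d \right)} \right)} = \left(0 - 4\right) \left(\left(-2\right) 2\right) = \left(-4\right) \left(-4\right) = 16$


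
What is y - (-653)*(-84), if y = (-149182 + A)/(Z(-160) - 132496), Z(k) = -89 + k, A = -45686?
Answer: -7281133872/132745 ≈ -54851.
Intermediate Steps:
y = 194868/132745 (y = (-149182 - 45686)/((-89 - 160) - 132496) = -194868/(-249 - 132496) = -194868/(-132745) = -194868*(-1/132745) = 194868/132745 ≈ 1.4680)
y - (-653)*(-84) = 194868/132745 - (-653)*(-84) = 194868/132745 - 1*54852 = 194868/132745 - 54852 = -7281133872/132745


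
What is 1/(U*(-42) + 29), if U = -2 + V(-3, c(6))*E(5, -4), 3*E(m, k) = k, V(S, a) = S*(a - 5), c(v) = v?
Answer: -1/55 ≈ -0.018182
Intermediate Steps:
V(S, a) = S*(-5 + a)
E(m, k) = k/3
U = 2 (U = -2 + (-3*(-5 + 6))*((1/3)*(-4)) = -2 - 3*1*(-4/3) = -2 - 3*(-4/3) = -2 + 4 = 2)
1/(U*(-42) + 29) = 1/(2*(-42) + 29) = 1/(-84 + 29) = 1/(-55) = -1/55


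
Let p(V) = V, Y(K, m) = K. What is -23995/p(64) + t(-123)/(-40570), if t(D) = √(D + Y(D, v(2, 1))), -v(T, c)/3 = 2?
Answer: -23995/64 - I*√246/40570 ≈ -374.92 - 0.0003866*I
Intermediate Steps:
v(T, c) = -6 (v(T, c) = -3*2 = -6)
t(D) = √2*√D (t(D) = √(D + D) = √(2*D) = √2*√D)
-23995/p(64) + t(-123)/(-40570) = -23995/64 + (√2*√(-123))/(-40570) = -23995*1/64 + (√2*(I*√123))*(-1/40570) = -23995/64 + (I*√246)*(-1/40570) = -23995/64 - I*√246/40570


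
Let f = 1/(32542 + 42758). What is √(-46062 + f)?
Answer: I*√2611756855047/7530 ≈ 214.62*I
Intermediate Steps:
f = 1/75300 ≈ 1.3280e-5
√(-46062 + f) = √(-46062 + 1/75300) = √(-3468468599/75300) = I*√2611756855047/7530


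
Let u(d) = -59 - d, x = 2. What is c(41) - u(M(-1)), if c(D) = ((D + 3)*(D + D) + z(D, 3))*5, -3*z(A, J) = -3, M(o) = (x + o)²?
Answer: 18105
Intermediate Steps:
M(o) = (2 + o)²
z(A, J) = 1 (z(A, J) = -⅓*(-3) = 1)
c(D) = 5 + 10*D*(3 + D) (c(D) = ((D + 3)*(D + D) + 1)*5 = ((3 + D)*(2*D) + 1)*5 = (2*D*(3 + D) + 1)*5 = (1 + 2*D*(3 + D))*5 = 5 + 10*D*(3 + D))
c(41) - u(M(-1)) = (5 + 10*41² + 30*41) - (-59 - (2 - 1)²) = (5 + 10*1681 + 1230) - (-59 - 1*1²) = (5 + 16810 + 1230) - (-59 - 1*1) = 18045 - (-59 - 1) = 18045 - 1*(-60) = 18045 + 60 = 18105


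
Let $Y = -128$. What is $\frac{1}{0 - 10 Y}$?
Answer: $\frac{1}{1280} \approx 0.00078125$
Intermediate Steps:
$\frac{1}{0 - 10 Y} = \frac{1}{0 - -1280} = \frac{1}{0 + 1280} = \frac{1}{1280}$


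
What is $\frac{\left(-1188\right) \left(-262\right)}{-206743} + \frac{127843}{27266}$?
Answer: $\frac{17943939253}{5637054638} \approx 3.1832$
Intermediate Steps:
$\frac{\left(-1188\right) \left(-262\right)}{-206743} + \frac{127843}{27266} = 311256 \left(- \frac{1}{206743}\right) + 127843 \cdot \frac{1}{27266} = - \frac{311256}{206743} + \frac{127843}{27266} = \frac{17943939253}{5637054638}$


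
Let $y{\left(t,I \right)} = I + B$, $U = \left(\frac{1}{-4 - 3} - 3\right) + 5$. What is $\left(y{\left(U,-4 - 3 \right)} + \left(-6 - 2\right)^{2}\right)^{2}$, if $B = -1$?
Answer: $3136$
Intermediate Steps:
$U = \frac{13}{7}$ ($U = \left(\frac{1}{-7} - 3\right) + 5 = \left(- \frac{1}{7} - 3\right) + 5 = - \frac{22}{7} + 5 = \frac{13}{7} \approx 1.8571$)
$y{\left(t,I \right)} = -1 + I$ ($y{\left(t,I \right)} = I - 1 = -1 + I$)
$\left(y{\left(U,-4 - 3 \right)} + \left(-6 - 2\right)^{2}\right)^{2} = \left(\left(-1 - 7\right) + \left(-6 - 2\right)^{2}\right)^{2} = \left(\left(-1 - 7\right) + \left(-8\right)^{2}\right)^{2} = \left(\left(-1 - 7\right) + 64\right)^{2} = \left(-8 + 64\right)^{2} = 56^{2} = 3136$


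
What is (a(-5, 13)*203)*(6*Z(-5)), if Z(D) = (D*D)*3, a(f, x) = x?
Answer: 1187550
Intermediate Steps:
Z(D) = 3*D² (Z(D) = D²*3 = 3*D²)
(a(-5, 13)*203)*(6*Z(-5)) = (13*203)*(6*(3*(-5)²)) = 2639*(6*(3*25)) = 2639*(6*75) = 2639*450 = 1187550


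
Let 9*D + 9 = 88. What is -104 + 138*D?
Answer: 3322/3 ≈ 1107.3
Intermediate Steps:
D = 79/9 (D = -1 + (⅑)*88 = -1 + 88/9 = 79/9 ≈ 8.7778)
-104 + 138*D = -104 + 138*(79/9) = -104 + 3634/3 = 3322/3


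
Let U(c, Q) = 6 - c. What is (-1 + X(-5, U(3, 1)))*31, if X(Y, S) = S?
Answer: 62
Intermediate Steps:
(-1 + X(-5, U(3, 1)))*31 = (-1 + (6 - 1*3))*31 = (-1 + (6 - 3))*31 = (-1 + 3)*31 = 2*31 = 62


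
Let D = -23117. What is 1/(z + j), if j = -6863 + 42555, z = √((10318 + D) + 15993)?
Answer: 17846/636957835 - √3194/1273915670 ≈ 2.7973e-5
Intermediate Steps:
z = √3194 (z = √((10318 - 23117) + 15993) = √(-12799 + 15993) = √3194 ≈ 56.516)
j = 35692
1/(z + j) = 1/(√3194 + 35692) = 1/(35692 + √3194)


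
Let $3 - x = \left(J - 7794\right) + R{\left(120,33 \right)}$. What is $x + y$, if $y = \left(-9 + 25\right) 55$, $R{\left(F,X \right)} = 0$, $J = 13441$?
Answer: $-4764$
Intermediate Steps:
$x = -5644$ ($x = 3 - \left(\left(13441 - 7794\right) + 0\right) = 3 - \left(5647 + 0\right) = 3 - 5647 = -5644$)
$y = 880$ ($y = 16 \cdot 55 = 880$)
$x + y = -5644 + 880 = -4764$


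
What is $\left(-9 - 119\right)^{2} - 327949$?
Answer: $-311565$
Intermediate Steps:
$\left(-9 - 119\right)^{2} - 327949 = \left(-128\right)^{2} - 327949 = 16384 - 327949 = -311565$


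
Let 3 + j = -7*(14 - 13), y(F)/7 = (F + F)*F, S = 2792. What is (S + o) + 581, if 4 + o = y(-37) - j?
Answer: 22545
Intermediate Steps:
y(F) = 14*F**2 (y(F) = 7*((F + F)*F) = 7*((2*F)*F) = 7*(2*F**2) = 14*F**2)
j = -10 (j = -3 - 7*(14 - 13) = -3 - 7*1 = -3 - 7 = -10)
o = 19172 (o = -4 + (14*(-37)**2 - 1*(-10)) = -4 + (14*1369 + 10) = -4 + (19166 + 10) = -4 + 19176 = 19172)
(S + o) + 581 = (2792 + 19172) + 581 = 21964 + 581 = 22545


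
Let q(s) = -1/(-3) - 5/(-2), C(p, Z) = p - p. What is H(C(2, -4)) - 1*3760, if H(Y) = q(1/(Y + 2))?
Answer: -22543/6 ≈ -3757.2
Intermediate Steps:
C(p, Z) = 0
q(s) = 17/6 (q(s) = -1*(-⅓) - 5*(-½) = ⅓ + 5/2 = 17/6)
H(Y) = 17/6
H(C(2, -4)) - 1*3760 = 17/6 - 1*3760 = 17/6 - 3760 = -22543/6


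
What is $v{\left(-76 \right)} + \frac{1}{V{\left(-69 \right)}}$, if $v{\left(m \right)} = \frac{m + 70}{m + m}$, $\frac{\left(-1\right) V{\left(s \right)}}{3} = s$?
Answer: $\frac{697}{15732} \approx 0.044305$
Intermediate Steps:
$V{\left(s \right)} = - 3 s$
$v{\left(m \right)} = \frac{70 + m}{2 m}$
$v{\left(-76 \right)} + \frac{1}{V{\left(-69 \right)}} = \frac{70 - 76}{2 \left(-76\right)} + \frac{1}{\left(-3\right) \left(-69\right)} = \frac{1}{2} \left(- \frac{1}{76}\right) \left(-6\right) + \frac{1}{207} = \frac{3}{76} + \frac{1}{207} = \frac{697}{15732}$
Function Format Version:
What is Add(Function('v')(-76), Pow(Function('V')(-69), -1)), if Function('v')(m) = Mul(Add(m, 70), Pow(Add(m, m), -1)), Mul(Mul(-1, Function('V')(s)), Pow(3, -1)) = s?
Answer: Rational(697, 15732) ≈ 0.044305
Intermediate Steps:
Function('V')(s) = Mul(-3, s)
Function('v')(m) = Mul(Rational(1, 2), Pow(m, -1), Add(70, m)) (Function('v')(m) = Mul(Add(70, m), Pow(Mul(2, m), -1)) = Mul(Add(70, m), Mul(Rational(1, 2), Pow(m, -1))) = Mul(Rational(1, 2), Pow(m, -1), Add(70, m)))
Add(Function('v')(-76), Pow(Function('V')(-69), -1)) = Add(Mul(Rational(1, 2), Pow(-76, -1), Add(70, -76)), Pow(Mul(-3, -69), -1)) = Add(Mul(Rational(1, 2), Rational(-1, 76), -6), Pow(207, -1)) = Add(Rational(3, 76), Rational(1, 207)) = Rational(697, 15732)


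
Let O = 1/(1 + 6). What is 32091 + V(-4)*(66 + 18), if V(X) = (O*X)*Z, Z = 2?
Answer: 31995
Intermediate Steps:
O = ⅐ (O = 1/7 = ⅐ ≈ 0.14286)
V(X) = 2*X/7 (V(X) = (X/7)*2 = 2*X/7)
32091 + V(-4)*(66 + 18) = 32091 + ((2/7)*(-4))*(66 + 18) = 32091 - 8/7*84 = 32091 - 96 = 31995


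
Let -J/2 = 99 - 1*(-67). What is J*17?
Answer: -5644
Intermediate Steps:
J = -332 (J = -2*(99 - 1*(-67)) = -2*(99 + 67) = -2*166 = -332)
J*17 = -332*17 = -5644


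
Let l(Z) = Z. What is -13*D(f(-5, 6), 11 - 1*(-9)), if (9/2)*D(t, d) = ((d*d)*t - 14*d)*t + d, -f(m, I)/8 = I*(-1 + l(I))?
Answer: -600787720/9 ≈ -6.6754e+7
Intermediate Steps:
f(m, I) = -8*I*(-1 + I)
D(t, d) = 2*d/9 + 2*t*(-14*d + t*d²)/9 (D(t, d) = 2*(((d*d)*t - 14*d)*t + d)/9 = 2*((d²*t - 14*d)*t + d)/9 = 2*((t*d² - 14*d)*t + d)/9 = 2*((-14*d + t*d²)*t + d)/9 = 2*(t*(-14*d + t*d²) + d)/9 = 2*(d + t*(-14*d + t*d²))/9 = 2*d/9 + 2*t*(-14*d + t*d²)/9)
-13*D(f(-5, 6), 11 - 1*(-9)) = -26*(11 - 1*(-9))*(1 - 112*6*(1 - 1*6) + (11 - 1*(-9))*(8*6*(1 - 1*6))²)/9 = -26*(11 + 9)*(1 - 112*6*(1 - 6) + (11 + 9)*(8*6*(1 - 6))²)/9 = -26*20*(1 - 112*6*(-5) + 20*(8*6*(-5))²)/9 = -26*20*(1 - 14*(-240) + 20*(-240)²)/9 = -26*20*(1 + 3360 + 20*57600)/9 = -26*20*(1 + 3360 + 1152000)/9 = -26*20*1155361/9 = -13*46214440/9 = -600787720/9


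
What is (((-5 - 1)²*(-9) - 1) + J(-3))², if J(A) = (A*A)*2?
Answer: 94249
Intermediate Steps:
J(A) = 2*A² (J(A) = A²*2 = 2*A²)
(((-5 - 1)²*(-9) - 1) + J(-3))² = (((-5 - 1)²*(-9) - 1) + 2*(-3)²)² = (((-6)²*(-9) - 1) + 2*9)² = ((36*(-9) - 1) + 18)² = ((-324 - 1) + 18)² = (-325 + 18)² = (-307)² = 94249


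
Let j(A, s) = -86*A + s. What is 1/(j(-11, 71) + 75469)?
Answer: 1/76486 ≈ 1.3074e-5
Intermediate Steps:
j(A, s) = s - 86*A
1/(j(-11, 71) + 75469) = 1/((71 - 86*(-11)) + 75469) = 1/((71 + 946) + 75469) = 1/(1017 + 75469) = 1/76486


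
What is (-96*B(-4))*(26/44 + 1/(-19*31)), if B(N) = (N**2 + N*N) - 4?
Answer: -10261440/6479 ≈ -1583.8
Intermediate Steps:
B(N) = -4 + 2*N**2 (B(N) = (N**2 + N**2) - 4 = 2*N**2 - 4 = -4 + 2*N**2)
(-96*B(-4))*(26/44 + 1/(-19*31)) = (-96*(-4 + 2*(-4)**2))*(26/44 + 1/(-19*31)) = (-96*(-4 + 2*16))*(26*(1/44) - 1/19*1/31) = (-96*(-4 + 32))*(13/22 - 1/589) = -96*28*(7635/12958) = -2688*7635/12958 = -10261440/6479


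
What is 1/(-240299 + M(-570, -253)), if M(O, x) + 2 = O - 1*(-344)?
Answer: -1/240527 ≈ -4.1575e-6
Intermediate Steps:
M(O, x) = 342 + O (M(O, x) = -2 + (O - 1*(-344)) = -2 + (O + 344) = -2 + (344 + O) = 342 + O)
1/(-240299 + M(-570, -253)) = 1/(-240299 + (342 - 570)) = 1/(-240299 - 228) = 1/(-240527) = -1/240527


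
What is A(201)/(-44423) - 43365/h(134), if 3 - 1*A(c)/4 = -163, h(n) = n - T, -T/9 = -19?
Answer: 1926378827/1643651 ≈ 1172.0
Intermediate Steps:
T = 171 (T = -9*(-19) = 171)
h(n) = -171 + n (h(n) = n - 1*171 = n - 171 = -171 + n)
A(c) = 664 (A(c) = 12 - 4*(-163) = 12 + 652 = 664)
A(201)/(-44423) - 43365/h(134) = 664/(-44423) - 43365/(-171 + 134) = 664*(-1/44423) - 43365/(-37) = -664/44423 - 43365*(-1/37) = -664/44423 + 43365/37 = 1926378827/1643651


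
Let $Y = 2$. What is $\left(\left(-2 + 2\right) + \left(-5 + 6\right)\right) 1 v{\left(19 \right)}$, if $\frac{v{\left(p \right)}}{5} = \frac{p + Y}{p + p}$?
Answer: $\frac{105}{38} \approx 2.7632$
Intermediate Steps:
$v{\left(p \right)} = \frac{5 \left(2 + p\right)}{2 p}$ ($v{\left(p \right)} = 5 \frac{p + 2}{p + p} = 5 \frac{2 + p}{2 p} = \frac{5 \left(2 + p\right)}{2 p}$)
$\left(\left(-2 + 2\right) + \left(-5 + 6\right)\right) 1 v{\left(19 \right)} = \left(\left(-2 + 2\right) + \left(-5 + 6\right)\right) 1 \left(\frac{5}{2} + \frac{5}{19}\right) = \left(0 + 1\right) 1 \left(\frac{5}{2} + 5 \cdot \frac{1}{19}\right) = 1 \cdot 1 \left(\frac{5}{2} + \frac{5}{19}\right) = 1 \cdot \frac{105}{38} = \frac{105}{38}$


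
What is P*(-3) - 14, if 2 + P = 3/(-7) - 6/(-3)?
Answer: -89/7 ≈ -12.714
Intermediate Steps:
P = -3/7 (P = -2 + (3/(-7) - 6/(-3)) = -2 + (3*(-⅐) - 6*(-⅓)) = -2 + (-3/7 + 2) = -2 + 11/7 = -3/7 ≈ -0.42857)
P*(-3) - 14 = -3/7*(-3) - 14 = 9/7 - 14 = -89/7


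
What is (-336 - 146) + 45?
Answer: -437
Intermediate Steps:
(-336 - 146) + 45 = -482 + 45 = -437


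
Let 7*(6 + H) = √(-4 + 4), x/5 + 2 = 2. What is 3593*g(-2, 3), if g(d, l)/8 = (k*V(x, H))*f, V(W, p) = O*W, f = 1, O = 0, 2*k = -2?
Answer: 0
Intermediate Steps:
x = 0 (x = -10 + 5*2 = -10 + 10 = 0)
k = -1 (k = (½)*(-2) = -1)
H = -6 (H = -6 + √(-4 + 4)/7 = -6 + √0/7 = -6 + (⅐)*0 = -6 + 0 = -6)
V(W, p) = 0 (V(W, p) = 0*W = 0)
g(d, l) = 0 (g(d, l) = 8*(-1*0*1) = 8*(0*1) = 8*0 = 0)
3593*g(-2, 3) = 3593*0 = 0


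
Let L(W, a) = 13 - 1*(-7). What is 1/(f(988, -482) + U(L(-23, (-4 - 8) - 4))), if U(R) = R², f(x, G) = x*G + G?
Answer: -1/476298 ≈ -2.0995e-6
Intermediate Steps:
f(x, G) = G + G*x (f(x, G) = G*x + G = G + G*x)
L(W, a) = 20 (L(W, a) = 13 + 7 = 20)
1/(f(988, -482) + U(L(-23, (-4 - 8) - 4))) = 1/(-482*(1 + 988) + 20²) = 1/(-482*989 + 400) = 1/(-476698 + 400) = 1/(-476298) = -1/476298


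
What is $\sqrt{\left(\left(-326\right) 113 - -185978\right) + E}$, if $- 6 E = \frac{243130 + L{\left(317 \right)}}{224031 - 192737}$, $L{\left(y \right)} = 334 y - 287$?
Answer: $\frac{\sqrt{1314478225552899}}{93882} \approx 386.18$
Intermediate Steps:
$L{\left(y \right)} = -287 + 334 y$
$E = - \frac{348721}{187764}$ ($E = - \frac{\left(243130 + \left(-287 + 334 \cdot 317\right)\right) \frac{1}{224031 - 192737}}{6} = - \frac{\left(243130 + \left(-287 + 105878\right)\right) \frac{1}{31294}}{6} = - \frac{\left(243130 + 105591\right) \frac{1}{31294}}{6} = - \frac{348721 \cdot \frac{1}{31294}}{6} = \left(- \frac{1}{6}\right) \frac{348721}{31294} = - \frac{348721}{187764} \approx -1.8572$)
$\sqrt{\left(\left(-326\right) 113 - -185978\right) + E} = \sqrt{\left(\left(-326\right) 113 - -185978\right) - \frac{348721}{187764}} = \sqrt{\left(-36838 + 185978\right) - \frac{348721}{187764}} = \sqrt{149140 - \frac{348721}{187764}} = \sqrt{\frac{28002774239}{187764}} = \frac{\sqrt{1314478225552899}}{93882}$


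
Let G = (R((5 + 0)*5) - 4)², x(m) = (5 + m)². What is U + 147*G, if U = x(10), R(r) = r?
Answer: 65052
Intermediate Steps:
U = 225 (U = (5 + 10)² = 15² = 225)
G = 441 (G = ((5 + 0)*5 - 4)² = (5*5 - 4)² = (25 - 4)² = 21² = 441)
U + 147*G = 225 + 147*441 = 225 + 64827 = 65052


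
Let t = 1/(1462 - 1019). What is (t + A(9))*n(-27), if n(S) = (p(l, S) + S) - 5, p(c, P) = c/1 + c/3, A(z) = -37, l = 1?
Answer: 1507880/1329 ≈ 1134.6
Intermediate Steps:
t = 1/443 ≈ 0.0022573
p(c, P) = 4*c/3 (p(c, P) = c*1 + c*(1/3) = c + c/3 = 4*c/3)
n(S) = -11/3 + S (n(S) = ((4/3)*1 + S) - 5 = (4/3 + S) - 5 = -11/3 + S)
(t + A(9))*n(-27) = (1/443 - 37)*(-11/3 - 27) = -16390/443*(-92/3) = 1507880/1329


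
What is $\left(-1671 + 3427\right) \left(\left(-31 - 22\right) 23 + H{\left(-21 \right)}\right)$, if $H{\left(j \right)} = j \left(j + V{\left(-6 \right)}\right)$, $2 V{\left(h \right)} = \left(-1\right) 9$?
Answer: $-1200226$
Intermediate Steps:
$V{\left(h \right)} = - \frac{9}{2}$ ($V{\left(h \right)} = \frac{\left(-1\right) 9}{2} = \frac{1}{2} \left(-9\right) = - \frac{9}{2}$)
$H{\left(j \right)} = j \left(- \frac{9}{2} + j\right)$ ($H{\left(j \right)} = j \left(j - \frac{9}{2}\right) = j \left(- \frac{9}{2} + j\right)$)
$\left(-1671 + 3427\right) \left(\left(-31 - 22\right) 23 + H{\left(-21 \right)}\right) = \left(-1671 + 3427\right) \left(\left(-31 - 22\right) 23 + \frac{1}{2} \left(-21\right) \left(-9 + 2 \left(-21\right)\right)\right) = 1756 \left(\left(-53\right) 23 + \frac{1}{2} \left(-21\right) \left(-9 - 42\right)\right) = 1756 \left(-1219 + \frac{1}{2} \left(-21\right) \left(-51\right)\right) = 1756 \left(-1219 + \frac{1071}{2}\right) = 1756 \left(- \frac{1367}{2}\right) = -1200226$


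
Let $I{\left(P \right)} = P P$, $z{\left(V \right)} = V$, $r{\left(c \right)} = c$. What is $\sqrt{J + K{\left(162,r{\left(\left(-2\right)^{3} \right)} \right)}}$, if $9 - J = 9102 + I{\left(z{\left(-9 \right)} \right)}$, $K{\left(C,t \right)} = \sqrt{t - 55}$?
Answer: $\sqrt{-9174 + 3 i \sqrt{7}} \approx 0.0414 + 95.781 i$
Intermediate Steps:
$K{\left(C,t \right)} = \sqrt{-55 + t}$
$I{\left(P \right)} = P^{2}$
$J = -9174$ ($J = 9 - \left(9102 + \left(-9\right)^{2}\right) = 9 - \left(9102 + 81\right) = 9 - 9183 = -9174$)
$\sqrt{J + K{\left(162,r{\left(\left(-2\right)^{3} \right)} \right)}} = \sqrt{-9174 + \sqrt{-55 + \left(-2\right)^{3}}} = \sqrt{-9174 + \sqrt{-55 - 8}} = \sqrt{-9174 + \sqrt{-63}} = \sqrt{-9174 + 3 i \sqrt{7}}$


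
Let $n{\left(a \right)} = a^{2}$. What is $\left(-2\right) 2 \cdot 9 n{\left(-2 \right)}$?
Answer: $-144$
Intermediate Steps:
$\left(-2\right) 2 \cdot 9 n{\left(-2 \right)} = \left(-2\right) 2 \cdot 9 \left(-2\right)^{2} = \left(-4\right) 9 \cdot 4 = \left(-36\right) 4 = -144$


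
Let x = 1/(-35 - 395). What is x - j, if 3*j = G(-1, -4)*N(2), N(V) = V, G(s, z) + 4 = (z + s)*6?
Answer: 29237/1290 ≈ 22.664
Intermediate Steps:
G(s, z) = -4 + 6*s + 6*z (G(s, z) = -4 + (z + s)*6 = -4 + (s + z)*6 = -4 + (6*s + 6*z) = -4 + 6*s + 6*z)
x = -1/430 (x = 1/(-430) = -1/430 ≈ -0.0023256)
j = -68/3 (j = ((-4 + 6*(-1) + 6*(-4))*2)/3 = ((-4 - 6 - 24)*2)/3 = (-34*2)/3 = (⅓)*(-68) = -68/3 ≈ -22.667)
x - j = -1/430 - 1*(-68/3) = -1/430 + 68/3 = 29237/1290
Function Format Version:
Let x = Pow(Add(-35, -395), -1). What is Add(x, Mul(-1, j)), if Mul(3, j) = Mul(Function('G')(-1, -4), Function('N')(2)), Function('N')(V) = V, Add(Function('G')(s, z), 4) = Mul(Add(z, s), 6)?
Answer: Rational(29237, 1290) ≈ 22.664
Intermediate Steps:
Function('G')(s, z) = Add(-4, Mul(6, s), Mul(6, z)) (Function('G')(s, z) = Add(-4, Mul(Add(z, s), 6)) = Add(-4, Mul(Add(s, z), 6)) = Add(-4, Add(Mul(6, s), Mul(6, z))) = Add(-4, Mul(6, s), Mul(6, z)))
x = Rational(-1, 430) (x = Pow(-430, -1) = Rational(-1, 430) ≈ -0.0023256)
j = Rational(-68, 3) (j = Mul(Rational(1, 3), Mul(Add(-4, Mul(6, -1), Mul(6, -4)), 2)) = Mul(Rational(1, 3), Mul(Add(-4, -6, -24), 2)) = Mul(Rational(1, 3), Mul(-34, 2)) = Mul(Rational(1, 3), -68) = Rational(-68, 3) ≈ -22.667)
Add(x, Mul(-1, j)) = Add(Rational(-1, 430), Mul(-1, Rational(-68, 3))) = Add(Rational(-1, 430), Rational(68, 3)) = Rational(29237, 1290)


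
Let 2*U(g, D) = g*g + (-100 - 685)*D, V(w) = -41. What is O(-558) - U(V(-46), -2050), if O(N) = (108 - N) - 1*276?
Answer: -1610151/2 ≈ -8.0508e+5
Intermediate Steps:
U(g, D) = g**2/2 - 785*D/2 (U(g, D) = (g*g + (-100 - 685)*D)/2 = (g**2 - 785*D)/2 = g**2/2 - 785*D/2)
O(N) = -168 - N (O(N) = (108 - N) - 276 = -168 - N)
O(-558) - U(V(-46), -2050) = (-168 - 1*(-558)) - ((1/2)*(-41)**2 - 785/2*(-2050)) = (-168 + 558) - ((1/2)*1681 + 804625) = 390 - (1681/2 + 804625) = 390 - 1*1610931/2 = 390 - 1610931/2 = -1610151/2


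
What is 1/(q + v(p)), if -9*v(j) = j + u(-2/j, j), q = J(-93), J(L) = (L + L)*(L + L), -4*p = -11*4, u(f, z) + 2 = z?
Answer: 9/311344 ≈ 2.8907e-5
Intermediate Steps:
u(f, z) = -2 + z
p = 11 (p = -(-11)*4/4 = -1/4*(-44) = 11)
J(L) = 4*L**2 (J(L) = (2*L)*(2*L) = 4*L**2)
q = 34596 (q = 4*(-93)**2 = 4*8649 = 34596)
v(j) = 2/9 - 2*j/9 (v(j) = -(j + (-2 + j))/9 = -(-2 + 2*j)/9 = 2/9 - 2*j/9)
1/(q + v(p)) = 1/(34596 + (2/9 - 2/9*11)) = 1/(34596 + (2/9 - 22/9)) = 1/(34596 - 20/9) = 1/(311344/9) = 9/311344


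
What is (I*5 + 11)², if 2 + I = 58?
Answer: 84681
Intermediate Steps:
I = 56 (I = -2 + 58 = 56)
(I*5 + 11)² = (56*5 + 11)² = (280 + 11)² = 291² = 84681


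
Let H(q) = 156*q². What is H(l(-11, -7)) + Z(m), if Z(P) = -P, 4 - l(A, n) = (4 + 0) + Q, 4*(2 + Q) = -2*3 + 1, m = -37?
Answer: 6739/4 ≈ 1684.8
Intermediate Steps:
Q = -13/4 (Q = -2 + (-2*3 + 1)/4 = -2 + (-6 + 1)/4 = -2 + (¼)*(-5) = -2 - 5/4 = -13/4 ≈ -3.2500)
l(A, n) = 13/4 (l(A, n) = 4 - ((4 + 0) - 13/4) = 4 - (4 - 13/4) = 4 - 1*¾ = 4 - ¾ = 13/4)
H(l(-11, -7)) + Z(m) = 156*(13/4)² - 1*(-37) = 156*(169/16) + 37 = 6591/4 + 37 = 6739/4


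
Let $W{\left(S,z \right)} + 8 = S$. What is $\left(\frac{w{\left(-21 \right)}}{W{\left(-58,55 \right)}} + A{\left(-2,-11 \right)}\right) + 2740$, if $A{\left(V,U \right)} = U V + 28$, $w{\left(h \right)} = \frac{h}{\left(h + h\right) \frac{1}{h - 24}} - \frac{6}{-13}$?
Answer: $\frac{1596071}{572} \approx 2790.3$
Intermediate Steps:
$W{\left(S,z \right)} = -8 + S$
$w{\left(h \right)} = - \frac{150}{13} + \frac{h}{2}$ ($w{\left(h \right)} = \frac{h}{2 h \frac{1}{-24 + h}} - - \frac{6}{13} = \frac{h}{2 h \frac{1}{-24 + h}} + \frac{6}{13} = h \frac{-24 + h}{2 h} + \frac{6}{13} = \left(-12 + \frac{h}{2}\right) + \frac{6}{13} = - \frac{150}{13} + \frac{h}{2}$)
$A{\left(V,U \right)} = 28 + U V$
$\left(\frac{w{\left(-21 \right)}}{W{\left(-58,55 \right)}} + A{\left(-2,-11 \right)}\right) + 2740 = \left(\frac{- \frac{150}{13} + \frac{1}{2} \left(-21\right)}{-8 - 58} + \left(28 - -22\right)\right) + 2740 = \left(\frac{- \frac{150}{13} - \frac{21}{2}}{-66} + \left(28 + 22\right)\right) + 2740 = \left(\left(- \frac{573}{26}\right) \left(- \frac{1}{66}\right) + 50\right) + 2740 = \left(\frac{191}{572} + 50\right) + 2740 = \frac{28791}{572} + 2740 = \frac{1596071}{572}$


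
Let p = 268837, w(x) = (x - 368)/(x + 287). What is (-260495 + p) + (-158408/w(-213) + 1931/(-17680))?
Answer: 292936924009/10272080 ≈ 28518.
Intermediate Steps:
w(x) = (-368 + x)/(287 + x)
(-260495 + p) + (-158408/w(-213) + 1931/(-17680)) = (-260495 + 268837) + (-158408*(287 - 213)/(-368 - 213) + 1931/(-17680)) = 8342 + (-158408/(-581/74) + 1931*(-1/17680)) = 8342 + (-158408/((1/74)*(-581)) - 1931/17680) = 8342 + (-158408/(-581/74) - 1931/17680) = 8342 + (-158408*(-74/581) - 1931/17680) = 8342 + (11722192/581 - 1931/17680) = 8342 + 207247232649/10272080 = 292936924009/10272080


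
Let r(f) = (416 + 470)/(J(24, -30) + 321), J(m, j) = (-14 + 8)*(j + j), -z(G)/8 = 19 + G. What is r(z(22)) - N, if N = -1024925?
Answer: 697974811/681 ≈ 1.0249e+6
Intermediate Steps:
z(G) = -152 - 8*G (z(G) = -8*(19 + G) = -152 - 8*G)
J(m, j) = -12*j
r(f) = 886/681 (r(f) = (416 + 470)/(-12*(-30) + 321) = 886/(360 + 321) = 886/681)
r(z(22)) - N = 886/681 - 1*(-1024925) = 886/681 + 1024925 = 697974811/681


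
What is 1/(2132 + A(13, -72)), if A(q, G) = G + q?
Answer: 1/2073 ≈ 0.00048239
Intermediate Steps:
1/(2132 + A(13, -72)) = 1/(2132 + (-72 + 13)) = 1/(2132 - 59) = 1/2073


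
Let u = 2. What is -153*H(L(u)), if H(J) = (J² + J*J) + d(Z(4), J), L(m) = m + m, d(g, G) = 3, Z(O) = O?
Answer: -5355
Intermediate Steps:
L(m) = 2*m
H(J) = 3 + 2*J² (H(J) = (J² + J*J) + 3 = (J² + J²) + 3 = 2*J² + 3 = 3 + 2*J²)
-153*H(L(u)) = -153*(3 + 2*(2*2)²) = -153*(3 + 2*4²) = -153*(3 + 2*16) = -153*(3 + 32) = -153*35 = -5355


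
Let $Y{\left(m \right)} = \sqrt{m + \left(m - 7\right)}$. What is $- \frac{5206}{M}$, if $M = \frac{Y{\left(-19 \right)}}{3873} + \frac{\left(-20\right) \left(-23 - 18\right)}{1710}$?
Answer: $- \frac{121665266312292}{11206909249} + \frac{196527181986 i \sqrt{5}}{11206909249} \approx -10856.0 + 39.212 i$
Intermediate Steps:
$Y{\left(m \right)} = \sqrt{-7 + 2 m}$ ($Y{\left(m \right)} = \sqrt{m + \left(m - 7\right)} = \sqrt{m + \left(-7 + m\right)} = \sqrt{-7 + 2 m}$)
$M = \frac{82}{171} + \frac{i \sqrt{5}}{1291}$ ($M = \frac{\sqrt{-7 + 2 \left(-19\right)}}{3873} + \frac{\left(-20\right) \left(-23 - 18\right)}{1710} = \sqrt{-7 - 38} \cdot \frac{1}{3873} + \left(-20\right) \left(-41\right) \frac{1}{1710} = \sqrt{-45} \cdot \frac{1}{3873} + 820 \cdot \frac{1}{1710} = 3 i \sqrt{5} \cdot \frac{1}{3873} + \frac{82}{171} = \frac{i \sqrt{5}}{1291} + \frac{82}{171} = \frac{82}{171} + \frac{i \sqrt{5}}{1291} \approx 0.47953 + 0.001732 i$)
$- \frac{5206}{M} = - \frac{5206}{\frac{82}{171} + \frac{i \sqrt{5}}{1291}}$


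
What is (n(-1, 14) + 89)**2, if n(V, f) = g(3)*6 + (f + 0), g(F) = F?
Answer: 14641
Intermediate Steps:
n(V, f) = 18 + f (n(V, f) = 3*6 + (f + 0) = 18 + f)
(n(-1, 14) + 89)**2 = ((18 + 14) + 89)**2 = (32 + 89)**2 = 121**2 = 14641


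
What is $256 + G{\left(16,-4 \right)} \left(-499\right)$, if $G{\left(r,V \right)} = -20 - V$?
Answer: $8240$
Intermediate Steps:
$256 + G{\left(16,-4 \right)} \left(-499\right) = 256 + \left(-20 - -4\right) \left(-499\right) = 256 + \left(-20 + 4\right) \left(-499\right) = 256 - -7984 = 256 + 7984 = 8240$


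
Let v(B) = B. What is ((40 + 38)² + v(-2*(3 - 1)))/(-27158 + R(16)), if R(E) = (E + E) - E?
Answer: -3040/13571 ≈ -0.22401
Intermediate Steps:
R(E) = E (R(E) = 2*E - E = E)
((40 + 38)² + v(-2*(3 - 1)))/(-27158 + R(16)) = ((40 + 38)² - 2*(3 - 1))/(-27158 + 16) = (78² - 2*2)/(-27142) = (6084 - 4)*(-1/27142) = 6080*(-1/27142) = -3040/13571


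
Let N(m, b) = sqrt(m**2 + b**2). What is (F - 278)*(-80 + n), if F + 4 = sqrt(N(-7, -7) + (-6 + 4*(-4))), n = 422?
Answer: -96444 + 342*I*sqrt(22 - 7*sqrt(2)) ≈ -96444.0 + 1189.7*I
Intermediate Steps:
N(m, b) = sqrt(b**2 + m**2)
F = -4 + sqrt(-22 + 7*sqrt(2)) (F = -4 + sqrt(sqrt((-7)**2 + (-7)**2) + (-6 + 4*(-4))) = -4 + sqrt(sqrt(49 + 49) + (-6 - 16)) = -4 + sqrt(sqrt(98) - 22) = -4 + sqrt(7*sqrt(2) - 22) = -4 + sqrt(-22 + 7*sqrt(2)) ≈ -4.0 + 3.4786*I)
(F - 278)*(-80 + n) = ((-4 + I*sqrt(22 - 7*sqrt(2))) - 278)*(-80 + 422) = (-282 + I*sqrt(22 - 7*sqrt(2)))*342 = -96444 + 342*I*sqrt(22 - 7*sqrt(2))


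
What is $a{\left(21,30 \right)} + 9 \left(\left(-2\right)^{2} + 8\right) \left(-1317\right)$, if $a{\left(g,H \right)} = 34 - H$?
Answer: $-142232$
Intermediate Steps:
$a{\left(21,30 \right)} + 9 \left(\left(-2\right)^{2} + 8\right) \left(-1317\right) = \left(34 - 30\right) + 9 \left(\left(-2\right)^{2} + 8\right) \left(-1317\right) = \left(34 - 30\right) + 9 \left(4 + 8\right) \left(-1317\right) = 4 + 9 \cdot 12 \left(-1317\right) = 4 + 108 \left(-1317\right) = 4 - 142236 = -142232$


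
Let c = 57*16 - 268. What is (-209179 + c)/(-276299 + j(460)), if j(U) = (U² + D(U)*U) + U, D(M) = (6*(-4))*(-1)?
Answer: 208535/53199 ≈ 3.9199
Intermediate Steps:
D(M) = 24 (D(M) = -24*(-1) = 24)
c = 644 (c = 912 - 268 = 644)
j(U) = U² + 25*U (j(U) = (U² + 24*U) + U = U² + 25*U)
(-209179 + c)/(-276299 + j(460)) = (-209179 + 644)/(-276299 + 460*(25 + 460)) = -208535/(-276299 + 460*485) = -208535/(-276299 + 223100) = -208535/(-53199) = -208535*(-1/53199) = 208535/53199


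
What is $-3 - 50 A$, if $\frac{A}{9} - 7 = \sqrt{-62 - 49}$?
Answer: $-3153 - 450 i \sqrt{111} \approx -3153.0 - 4741.0 i$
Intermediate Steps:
$A = 63 + 9 i \sqrt{111}$ ($A = 63 + 9 \sqrt{-62 - 49} = 63 + 9 \sqrt{-111} = 63 + 9 i \sqrt{111} \approx 63.0 + 94.821 i$)
$-3 - 50 A = -3 - 50 \left(63 + 9 i \sqrt{111}\right) = -3 - \left(3150 + 450 i \sqrt{111}\right) = -3153 - 450 i \sqrt{111}$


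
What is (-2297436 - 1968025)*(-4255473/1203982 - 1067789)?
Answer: 5483689420749790931/1203982 ≈ 4.5546e+12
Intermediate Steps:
(-2297436 - 1968025)*(-4255473/1203982 - 1067789) = -4265461*(-4255473*1/1203982 - 1067789) = -4265461*(-4255473/1203982 - 1067789) = -4265461*(-1285602991271/1203982) = 5483689420749790931/1203982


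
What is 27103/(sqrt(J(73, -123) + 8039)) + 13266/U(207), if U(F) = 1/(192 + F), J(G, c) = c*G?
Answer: 5293134 - 27103*I*sqrt(235)/470 ≈ 5.2931e+6 - 884.0*I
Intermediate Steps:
J(G, c) = G*c
27103/(sqrt(J(73, -123) + 8039)) + 13266/U(207) = 27103/(sqrt(73*(-123) + 8039)) + 13266/(1/(192 + 207)) = 27103/(sqrt(-8979 + 8039)) + 13266/(1/399) = 27103/(sqrt(-940)) + 13266/(1/399) = 27103/((2*I*sqrt(235))) + 13266*399 = 27103*(-I*sqrt(235)/470) + 5293134 = -27103*I*sqrt(235)/470 + 5293134 = 5293134 - 27103*I*sqrt(235)/470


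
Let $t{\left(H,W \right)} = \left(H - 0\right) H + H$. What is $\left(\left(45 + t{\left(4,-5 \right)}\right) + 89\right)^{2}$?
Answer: $23716$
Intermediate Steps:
$t{\left(H,W \right)} = H + H^{2}$ ($t{\left(H,W \right)} = \left(H + 0\right) H + H = H H + H = H^{2} + H = H + H^{2}$)
$\left(\left(45 + t{\left(4,-5 \right)}\right) + 89\right)^{2} = \left(\left(45 + 4 \left(1 + 4\right)\right) + 89\right)^{2} = \left(\left(45 + 4 \cdot 5\right) + 89\right)^{2} = \left(\left(45 + 20\right) + 89\right)^{2} = \left(65 + 89\right)^{2} = 154^{2} = 23716$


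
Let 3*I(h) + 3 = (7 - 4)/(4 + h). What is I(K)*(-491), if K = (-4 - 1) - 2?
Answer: 1964/3 ≈ 654.67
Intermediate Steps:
K = -7 (K = -5 - 2 = -7)
I(h) = -1 + 1/(4 + h) (I(h) = -1 + ((7 - 4)/(4 + h))/3 = -1 + (3/(4 + h))/3 = -1 + 1/(4 + h))
I(K)*(-491) = ((-3 - 1*(-7))/(4 - 7))*(-491) = ((-3 + 7)/(-3))*(-491) = -1/3*4*(-491) = -4/3*(-491) = 1964/3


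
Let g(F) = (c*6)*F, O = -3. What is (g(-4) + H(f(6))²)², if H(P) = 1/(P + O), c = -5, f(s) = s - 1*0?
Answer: 1168561/81 ≈ 14427.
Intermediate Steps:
f(s) = s (f(s) = s + 0 = s)
g(F) = -30*F (g(F) = (-5*6)*F = -30*F)
H(P) = 1/(-3 + P) (H(P) = 1/(P - 3) = 1/(-3 + P))
(g(-4) + H(f(6))²)² = (-30*(-4) + (1/(-3 + 6))²)² = (120 + (1/3)²)² = (120 + (⅓)²)² = (120 + ⅑)² = (1081/9)² = 1168561/81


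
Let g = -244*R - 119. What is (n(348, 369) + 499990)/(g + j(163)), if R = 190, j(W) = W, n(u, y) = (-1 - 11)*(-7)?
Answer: -250037/23158 ≈ -10.797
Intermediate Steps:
n(u, y) = 84 (n(u, y) = -12*(-7) = 84)
g = -46479 (g = -244*190 - 119 = -46360 - 119 = -46479)
(n(348, 369) + 499990)/(g + j(163)) = (84 + 499990)/(-46479 + 163) = 500074/(-46316) = 500074*(-1/46316) = -250037/23158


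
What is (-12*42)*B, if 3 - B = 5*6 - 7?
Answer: 10080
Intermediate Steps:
B = -20 (B = 3 - (5*6 - 7) = 3 - (30 - 7) = 3 - 1*23 = 3 - 23 = -20)
(-12*42)*B = -12*42*(-20) = -504*(-20) = 10080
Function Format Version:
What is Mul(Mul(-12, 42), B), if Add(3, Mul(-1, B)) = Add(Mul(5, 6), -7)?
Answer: 10080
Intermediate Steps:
B = -20 (B = Add(3, Mul(-1, Add(Mul(5, 6), -7))) = Add(3, Mul(-1, Add(30, -7))) = Add(3, Mul(-1, 23)) = Add(3, -23) = -20)
Mul(Mul(-12, 42), B) = Mul(Mul(-12, 42), -20) = Mul(-504, -20) = 10080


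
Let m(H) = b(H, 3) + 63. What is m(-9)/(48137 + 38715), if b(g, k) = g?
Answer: 27/43426 ≈ 0.00062175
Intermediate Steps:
m(H) = 63 + H (m(H) = H + 63 = 63 + H)
m(-9)/(48137 + 38715) = (63 - 9)/(48137 + 38715) = 54/86852 = 54*(1/86852) = 27/43426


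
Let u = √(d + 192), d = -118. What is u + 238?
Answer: 238 + √74 ≈ 246.60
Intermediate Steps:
u = √74 (u = √(-118 + 192) = √74 ≈ 8.6023)
u + 238 = √74 + 238 = 238 + √74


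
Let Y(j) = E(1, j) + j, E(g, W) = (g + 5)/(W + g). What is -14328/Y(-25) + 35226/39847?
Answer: 2287269090/4024547 ≈ 568.33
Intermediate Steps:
E(g, W) = (5 + g)/(W + g)
Y(j) = j + 6/(1 + j) (Y(j) = (5 + 1)/(j + 1) + j = 6/(1 + j) + j = j + 6/(1 + j))
-14328/Y(-25) + 35226/39847 = -14328*(1 - 25)/(6 - 25*(1 - 25)) + 35226/39847 = -14328*(-24/(6 - 25*(-24))) + 35226*(1/39847) = -14328*(-24/(6 + 600)) + 35226/39847 = -14328/((-1/24*606)) + 35226/39847 = -14328/(-101/4) + 35226/39847 = -14328*(-4/101) + 35226/39847 = 57312/101 + 35226/39847 = 2287269090/4024547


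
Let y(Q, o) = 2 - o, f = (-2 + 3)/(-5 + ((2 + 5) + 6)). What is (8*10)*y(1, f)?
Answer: 150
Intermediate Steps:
f = 1/8 (f = 1/(-5 + (7 + 6)) = 1/(-5 + 13) = 1/8 ≈ 0.12500)
(8*10)*y(1, f) = (8*10)*(2 - 1*1/8) = 80*(2 - 1/8) = 80*(15/8) = 150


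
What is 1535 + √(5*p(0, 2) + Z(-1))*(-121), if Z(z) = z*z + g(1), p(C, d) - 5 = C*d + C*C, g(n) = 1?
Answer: 1535 - 363*√3 ≈ 906.27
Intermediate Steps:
p(C, d) = 5 + C² + C*d (p(C, d) = 5 + (C*d + C*C) = 5 + (C*d + C²) = 5 + (C² + C*d) = 5 + C² + C*d)
Z(z) = 1 + z² (Z(z) = z*z + 1 = z² + 1 = 1 + z²)
1535 + √(5*p(0, 2) + Z(-1))*(-121) = 1535 + √(5*(5 + 0² + 0*2) + (1 + (-1)²))*(-121) = 1535 + √(5*(5 + 0 + 0) + (1 + 1))*(-121) = 1535 + √(5*5 + 2)*(-121) = 1535 + √(25 + 2)*(-121) = 1535 + √27*(-121) = 1535 + (3*√3)*(-121) = 1535 - 363*√3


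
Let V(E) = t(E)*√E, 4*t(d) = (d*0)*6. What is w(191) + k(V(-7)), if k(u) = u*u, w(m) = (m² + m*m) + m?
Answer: 73153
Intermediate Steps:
w(m) = m + 2*m² (w(m) = (m² + m²) + m = 2*m² + m = m + 2*m²)
t(d) = 0 (t(d) = ((d*0)*6)/4 = (0*6)/4 = (¼)*0 = 0)
V(E) = 0 (V(E) = 0*√E = 0)
k(u) = u²
w(191) + k(V(-7)) = 191*(1 + 2*191) + 0² = 191*(1 + 382) + 0 = 191*383 + 0 = 73153 + 0 = 73153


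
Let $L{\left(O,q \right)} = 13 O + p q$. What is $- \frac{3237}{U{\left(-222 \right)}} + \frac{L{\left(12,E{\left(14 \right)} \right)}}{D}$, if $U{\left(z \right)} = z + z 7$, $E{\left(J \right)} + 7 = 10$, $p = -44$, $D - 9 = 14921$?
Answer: $\frac{8061839}{4419280} \approx 1.8242$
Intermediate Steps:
$D = 14930$ ($D = 9 + 14921 = 14930$)
$E{\left(J \right)} = 3$ ($E{\left(J \right)} = -7 + 10 = 3$)
$U{\left(z \right)} = 8 z$ ($U{\left(z \right)} = z + 7 z = 8 z$)
$L{\left(O,q \right)} = - 44 q + 13 O$ ($L{\left(O,q \right)} = 13 O - 44 q = - 44 q + 13 O$)
$- \frac{3237}{U{\left(-222 \right)}} + \frac{L{\left(12,E{\left(14 \right)} \right)}}{D} = - \frac{3237}{8 \left(-222\right)} + \frac{\left(-44\right) 3 + 13 \cdot 12}{14930} = - \frac{3237}{-1776} + \left(-132 + 156\right) \frac{1}{14930} = \left(-3237\right) \left(- \frac{1}{1776}\right) + 24 \cdot \frac{1}{14930} = \frac{1079}{592} + \frac{12}{7465} = \frac{8061839}{4419280}$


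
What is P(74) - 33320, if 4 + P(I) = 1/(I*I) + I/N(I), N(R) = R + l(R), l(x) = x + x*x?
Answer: -866790217/26011 ≈ -33324.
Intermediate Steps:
l(x) = x + x²
N(R) = R + R*(1 + R)
P(I) = -4 + I⁻² + 1/(2 + I) (P(I) = -4 + (1/(I*I) + I/((I*(2 + I)))) = -4 + (I⁻² + I*(1/(I*(2 + I)))) = -4 + (I⁻² + 1/(2 + I)) = -4 + I⁻² + 1/(2 + I))
P(74) - 33320 = (2 + 74 - 7*74² - 4*74³)/(74²*(2 + 74)) - 33320 = (1/5476)*(2 + 74 - 7*5476 - 4*405224)/76 - 33320 = (1/5476)*(1/76)*(2 + 74 - 38332 - 1620896) - 33320 = (1/5476)*(1/76)*(-1659152) - 33320 = -103697/26011 - 33320 = -866790217/26011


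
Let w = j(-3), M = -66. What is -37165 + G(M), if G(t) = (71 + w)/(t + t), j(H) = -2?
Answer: -1635283/44 ≈ -37166.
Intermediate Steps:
w = -2
G(t) = 69/(2*t) (G(t) = (71 - 2)/(t + t) = 69/((2*t)) = 69*(1/(2*t)) = 69/(2*t))
-37165 + G(M) = -37165 + (69/2)/(-66) = -37165 + (69/2)*(-1/66) = -37165 - 23/44 = -1635283/44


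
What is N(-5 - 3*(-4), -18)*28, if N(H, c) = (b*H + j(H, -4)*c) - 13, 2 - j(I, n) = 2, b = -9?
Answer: -2128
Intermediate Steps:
j(I, n) = 0 (j(I, n) = 2 - 1*2 = 2 - 2 = 0)
N(H, c) = -13 - 9*H (N(H, c) = (-9*H + 0*c) - 13 = (-9*H + 0) - 13 = -9*H - 13 = -13 - 9*H)
N(-5 - 3*(-4), -18)*28 = (-13 - 9*(-5 - 3*(-4)))*28 = (-13 - 9*(-5 + 12))*28 = (-13 - 9*7)*28 = (-13 - 63)*28 = -76*28 = -2128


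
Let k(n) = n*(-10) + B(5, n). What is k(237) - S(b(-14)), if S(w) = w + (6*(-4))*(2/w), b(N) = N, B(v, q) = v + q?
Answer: -14822/7 ≈ -2117.4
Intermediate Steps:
B(v, q) = q + v
k(n) = 5 - 9*n (k(n) = n*(-10) + (n + 5) = -10*n + (5 + n) = 5 - 9*n)
S(w) = w - 48/w
k(237) - S(b(-14)) = (5 - 9*237) - (-14 - 48/(-14)) = (5 - 2133) - (-14 - 48*(-1/14)) = -2128 - (-14 + 24/7) = -2128 - 1*(-74/7) = -2128 + 74/7 = -14822/7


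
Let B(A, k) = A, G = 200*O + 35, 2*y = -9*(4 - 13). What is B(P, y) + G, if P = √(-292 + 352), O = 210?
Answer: 42035 + 2*√15 ≈ 42043.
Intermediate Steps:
y = 81/2 (y = (-9*(4 - 13))/2 = (-9*(-9))/2 = (½)*81 = 81/2 ≈ 40.500)
P = 2*√15 (P = √60 = 2*√15 ≈ 7.7460)
G = 42035 (G = 200*210 + 35 = 42000 + 35 = 42035)
B(P, y) + G = 2*√15 + 42035 = 42035 + 2*√15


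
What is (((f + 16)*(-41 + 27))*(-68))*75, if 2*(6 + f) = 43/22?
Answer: 8621550/11 ≈ 7.8378e+5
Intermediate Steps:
f = -221/44 (f = -6 + (43/22)/2 = -6 + (43*(1/22))/2 = -6 + (½)*(43/22) = -6 + 43/44 = -221/44 ≈ -5.0227)
(((f + 16)*(-41 + 27))*(-68))*75 = (((-221/44 + 16)*(-41 + 27))*(-68))*75 = (((483/44)*(-14))*(-68))*75 = -3381/22*(-68)*75 = (114954/11)*75 = 8621550/11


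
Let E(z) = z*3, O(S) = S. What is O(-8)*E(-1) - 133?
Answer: -109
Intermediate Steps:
E(z) = 3*z
O(-8)*E(-1) - 133 = -24*(-1) - 133 = -8*(-3) - 133 = 24 - 133 = -109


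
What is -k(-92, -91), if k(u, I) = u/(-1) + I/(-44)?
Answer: -4139/44 ≈ -94.068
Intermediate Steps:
k(u, I) = -u - I/44 (k(u, I) = u*(-1) + I*(-1/44) = -u - I/44)
-k(-92, -91) = -(-1*(-92) - 1/44*(-91)) = -(92 + 91/44) = -1*4139/44 = -4139/44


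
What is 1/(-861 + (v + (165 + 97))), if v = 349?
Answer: -1/250 ≈ -0.0040000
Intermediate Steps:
1/(-861 + (v + (165 + 97))) = 1/(-861 + (349 + (165 + 97))) = 1/(-861 + (349 + 262)) = 1/(-861 + 611) = 1/(-250) = -1/250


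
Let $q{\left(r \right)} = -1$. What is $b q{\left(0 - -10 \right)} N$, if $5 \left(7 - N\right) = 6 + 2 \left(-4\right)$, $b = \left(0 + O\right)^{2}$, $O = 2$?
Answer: $- \frac{148}{5} \approx -29.6$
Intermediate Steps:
$b = 4$ ($b = \left(0 + 2\right)^{2} = 2^{2} = 4$)
$N = \frac{37}{5}$ ($N = 7 - \frac{6 + 2 \left(-4\right)}{5} = 7 - \frac{6 - 8}{5} = 7 - - \frac{2}{5} = 7 + \frac{2}{5} = \frac{37}{5} \approx 7.4$)
$b q{\left(0 - -10 \right)} N = 4 \left(-1\right) \frac{37}{5} = \left(-4\right) \frac{37}{5} = - \frac{148}{5}$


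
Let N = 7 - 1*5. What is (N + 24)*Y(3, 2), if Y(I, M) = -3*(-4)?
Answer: 312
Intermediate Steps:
Y(I, M) = 12
N = 2 (N = 7 - 5 = 2)
(N + 24)*Y(3, 2) = (2 + 24)*12 = 26*12 = 312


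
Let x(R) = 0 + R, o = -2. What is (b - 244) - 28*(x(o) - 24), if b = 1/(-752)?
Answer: 363967/752 ≈ 484.00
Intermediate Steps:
b = -1/752 ≈ -0.0013298
x(R) = R
(b - 244) - 28*(x(o) - 24) = (-1/752 - 244) - 28*(-2 - 24) = -183489/752 - 28*(-26) = -183489/752 + 728 = 363967/752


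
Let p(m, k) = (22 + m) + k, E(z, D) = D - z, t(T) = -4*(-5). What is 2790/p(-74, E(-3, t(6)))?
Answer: -2790/29 ≈ -96.207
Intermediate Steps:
t(T) = 20
p(m, k) = 22 + k + m
2790/p(-74, E(-3, t(6))) = 2790/(22 + (20 - 1*(-3)) - 74) = 2790/(22 + (20 + 3) - 74) = 2790/(22 + 23 - 74) = 2790/(-29) = 2790*(-1/29) = -2790/29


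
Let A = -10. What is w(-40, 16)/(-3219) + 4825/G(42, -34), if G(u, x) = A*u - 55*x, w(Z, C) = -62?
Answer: 743/222 ≈ 3.3468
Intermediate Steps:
G(u, x) = -55*x - 10*u (G(u, x) = -10*u - 55*x = -55*x - 10*u)
w(-40, 16)/(-3219) + 4825/G(42, -34) = -62/(-3219) + 4825/(-55*(-34) - 10*42) = -62*(-1/3219) + 4825/(1870 - 420) = 62/3219 + 4825/1450 = 62/3219 + 4825*(1/1450) = 62/3219 + 193/58 = 743/222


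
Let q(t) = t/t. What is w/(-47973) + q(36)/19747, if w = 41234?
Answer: -814199825/947322831 ≈ -0.85947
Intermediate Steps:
q(t) = 1
w/(-47973) + q(36)/19747 = 41234/(-47973) + 1/19747 = 41234*(-1/47973) + 1*(1/19747) = -41234/47973 + 1/19747 = -814199825/947322831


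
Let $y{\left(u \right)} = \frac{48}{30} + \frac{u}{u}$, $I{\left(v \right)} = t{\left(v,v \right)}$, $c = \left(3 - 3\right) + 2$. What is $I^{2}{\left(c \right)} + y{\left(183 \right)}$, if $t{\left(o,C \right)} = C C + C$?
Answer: $\frac{193}{5} \approx 38.6$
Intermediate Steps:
$t{\left(o,C \right)} = C + C^{2}$ ($t{\left(o,C \right)} = C^{2} + C = C + C^{2}$)
$c = 2$ ($c = 0 + 2 = 2$)
$I{\left(v \right)} = v \left(1 + v\right)$
$y{\left(u \right)} = \frac{13}{5}$ ($y{\left(u \right)} = 48 \cdot \frac{1}{30} + 1 = \frac{8}{5} + 1 = \frac{13}{5}$)
$I^{2}{\left(c \right)} + y{\left(183 \right)} = \left(2 \left(1 + 2\right)\right)^{2} + \frac{13}{5} = \left(2 \cdot 3\right)^{2} + \frac{13}{5} = 6^{2} + \frac{13}{5} = 36 + \frac{13}{5} = \frac{193}{5}$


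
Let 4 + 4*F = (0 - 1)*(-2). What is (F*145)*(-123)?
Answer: 17835/2 ≈ 8917.5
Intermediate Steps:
F = -½ (F = -1 + ((0 - 1)*(-2))/4 = -1 + (-1*(-2))/4 = -1 + (¼)*2 = -1 + ½ = -½ ≈ -0.50000)
(F*145)*(-123) = -½*145*(-123) = -145/2*(-123) = 17835/2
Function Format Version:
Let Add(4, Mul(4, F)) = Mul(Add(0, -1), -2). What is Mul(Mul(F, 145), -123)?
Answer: Rational(17835, 2) ≈ 8917.5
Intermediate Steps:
F = Rational(-1, 2) (F = Add(-1, Mul(Rational(1, 4), Mul(Add(0, -1), -2))) = Add(-1, Mul(Rational(1, 4), Mul(-1, -2))) = Add(-1, Mul(Rational(1, 4), 2)) = Add(-1, Rational(1, 2)) = Rational(-1, 2) ≈ -0.50000)
Mul(Mul(F, 145), -123) = Mul(Mul(Rational(-1, 2), 145), -123) = Mul(Rational(-145, 2), -123) = Rational(17835, 2)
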